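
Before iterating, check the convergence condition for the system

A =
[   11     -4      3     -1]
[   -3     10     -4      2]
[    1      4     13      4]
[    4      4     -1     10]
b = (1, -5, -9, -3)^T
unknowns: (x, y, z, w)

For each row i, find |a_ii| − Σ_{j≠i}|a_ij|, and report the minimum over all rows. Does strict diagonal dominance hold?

1

row 1: |11| − (4+3+1) = 3
row 2: |10| − (3+4+2) = 1
row 3: |13| − (1+4+4) = 4
row 4: |10| − (4+4+1) = 1
minimum over rows = 1 → strictly diagonally dominant (convergence guaranteed)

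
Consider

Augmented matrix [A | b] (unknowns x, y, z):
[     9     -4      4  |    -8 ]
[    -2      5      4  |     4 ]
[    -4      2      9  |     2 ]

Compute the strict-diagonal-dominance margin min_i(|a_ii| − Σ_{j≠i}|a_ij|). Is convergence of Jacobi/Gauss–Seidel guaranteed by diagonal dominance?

row 1: |9| − (4+4) = 1
row 2: |5| − (2+4) = -1
row 3: |9| − (4+2) = 3
minimum over rows = -1 → not strictly diagonally dominant

-1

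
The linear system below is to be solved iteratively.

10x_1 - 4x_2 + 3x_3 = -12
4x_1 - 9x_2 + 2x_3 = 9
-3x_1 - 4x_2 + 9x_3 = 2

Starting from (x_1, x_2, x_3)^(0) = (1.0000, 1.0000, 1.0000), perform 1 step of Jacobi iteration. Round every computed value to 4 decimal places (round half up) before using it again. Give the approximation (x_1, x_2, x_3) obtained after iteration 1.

Iteration 1:
  x_1 = (-12 - (-4)·1.0000 - (3)·1.0000) / (10) = -1.1000
  x_2 = (9 - (4)·1.0000 - (2)·1.0000) / (-9) = -0.3333
  x_3 = (2 - (-3)·1.0000 - (-4)·1.0000) / (9) = 1.0000

(-1.1000, -0.3333, 1.0000)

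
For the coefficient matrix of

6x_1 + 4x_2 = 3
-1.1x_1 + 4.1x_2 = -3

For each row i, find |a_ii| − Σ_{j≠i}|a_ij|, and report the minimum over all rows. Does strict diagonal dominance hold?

2

row 1: |6| − (4) = 2
row 2: |4.1| − (1.1) = 3
minimum over rows = 2 → strictly diagonally dominant (convergence guaranteed)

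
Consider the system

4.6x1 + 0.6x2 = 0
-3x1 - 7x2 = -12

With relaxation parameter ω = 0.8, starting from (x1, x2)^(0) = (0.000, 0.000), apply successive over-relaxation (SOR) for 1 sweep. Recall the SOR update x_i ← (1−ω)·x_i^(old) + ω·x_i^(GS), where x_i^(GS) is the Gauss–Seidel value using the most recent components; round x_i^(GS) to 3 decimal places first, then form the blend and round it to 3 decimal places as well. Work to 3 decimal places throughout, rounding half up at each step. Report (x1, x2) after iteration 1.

(0.000, 1.371)

Iteration 1:
  x1: GS value = (0 - (0.6)·0.000) / (4.6) = 0.000;  x1 ← (1−ω)·0.000 + ω·0.000 = 0.000
  x2: GS value = (-12 - (-3)·0.000) / (-7) = 1.714;  x2 ← (1−ω)·0.000 + ω·1.714 = 1.371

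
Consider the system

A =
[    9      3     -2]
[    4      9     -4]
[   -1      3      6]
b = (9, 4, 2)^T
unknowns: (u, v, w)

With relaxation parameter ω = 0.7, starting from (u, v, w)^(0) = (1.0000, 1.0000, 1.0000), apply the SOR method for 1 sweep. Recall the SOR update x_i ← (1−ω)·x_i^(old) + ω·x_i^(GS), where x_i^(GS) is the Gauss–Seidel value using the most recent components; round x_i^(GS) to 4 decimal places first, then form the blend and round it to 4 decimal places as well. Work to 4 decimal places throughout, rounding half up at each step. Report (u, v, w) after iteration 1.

Iteration 1:
  u: GS value = (9 - (3)·1.0000 - (-2)·1.0000) / (9) = 0.8889;  u ← (1−ω)·1.0000 + ω·0.8889 = 0.9222
  v: GS value = (4 - (4)·0.9222 - (-4)·1.0000) / (9) = 0.4790;  v ← (1−ω)·1.0000 + ω·0.4790 = 0.6353
  w: GS value = (2 - (-1)·0.9222 - (3)·0.6353) / (6) = 0.1694;  w ← (1−ω)·1.0000 + ω·0.1694 = 0.4186

(0.9222, 0.6353, 0.4186)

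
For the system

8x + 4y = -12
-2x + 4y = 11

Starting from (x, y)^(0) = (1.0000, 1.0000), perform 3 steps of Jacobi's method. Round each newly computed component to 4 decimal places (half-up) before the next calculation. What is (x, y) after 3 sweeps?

Iteration 1:
  x = (-12 - (4)·1.0000) / (8) = -2.0000
  y = (11 - (-2)·1.0000) / (4) = 3.2500
Iteration 2:
  x = (-12 - (4)·3.2500) / (8) = -3.1250
  y = (11 - (-2)·-2.0000) / (4) = 1.7500
Iteration 3:
  x = (-12 - (4)·1.7500) / (8) = -2.3750
  y = (11 - (-2)·-3.1250) / (4) = 1.1875

(-2.3750, 1.1875)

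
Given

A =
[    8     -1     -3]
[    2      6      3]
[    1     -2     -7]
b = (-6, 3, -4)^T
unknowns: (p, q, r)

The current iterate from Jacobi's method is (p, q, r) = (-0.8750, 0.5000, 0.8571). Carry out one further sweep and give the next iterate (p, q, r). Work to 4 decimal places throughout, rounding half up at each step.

One sweep:
  p = (-6 - (-1)·0.5000 - (-3)·0.8571) / (8) = -0.3661
  q = (3 - (2)·-0.8750 - (3)·0.8571) / (6) = 0.3631
  r = (-4 - (1)·-0.8750 - (-2)·0.5000) / (-7) = 0.3036

(-0.3661, 0.3631, 0.3036)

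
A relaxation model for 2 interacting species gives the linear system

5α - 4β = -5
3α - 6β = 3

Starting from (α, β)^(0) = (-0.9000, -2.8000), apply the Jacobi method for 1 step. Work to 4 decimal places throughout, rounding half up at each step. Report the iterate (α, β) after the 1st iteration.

Iteration 1:
  α = (-5 - (-4)·-2.8000) / (5) = -3.2400
  β = (3 - (3)·-0.9000) / (-6) = -0.9500

(-3.2400, -0.9500)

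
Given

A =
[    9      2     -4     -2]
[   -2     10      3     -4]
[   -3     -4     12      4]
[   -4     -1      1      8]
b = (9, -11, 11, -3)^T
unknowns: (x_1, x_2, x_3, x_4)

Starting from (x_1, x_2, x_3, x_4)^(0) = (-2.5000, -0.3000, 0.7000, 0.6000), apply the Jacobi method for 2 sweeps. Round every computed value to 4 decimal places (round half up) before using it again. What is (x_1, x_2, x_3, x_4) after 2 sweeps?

(0.9563, -1.4953, 1.3544, 0.1853)

Iteration 1:
  x_1 = (9 - (2)·-0.3000 - (-4)·0.7000 - (-2)·0.6000) / (9) = 1.5111
  x_2 = (-11 - (-2)·-2.5000 - (3)·0.7000 - (-4)·0.6000) / (10) = -1.5700
  x_3 = (11 - (-3)·-2.5000 - (-4)·-0.3000 - (4)·0.6000) / (12) = -0.0083
  x_4 = (-3 - (-4)·-2.5000 - (-1)·-0.3000 - (1)·0.7000) / (8) = -1.7500
Iteration 2:
  x_1 = (9 - (2)·-1.5700 - (-4)·-0.0083 - (-2)·-1.7500) / (9) = 0.9563
  x_2 = (-11 - (-2)·1.5111 - (3)·-0.0083 - (-4)·-1.7500) / (10) = -1.4953
  x_3 = (11 - (-3)·1.5111 - (-4)·-1.5700 - (4)·-1.7500) / (12) = 1.3544
  x_4 = (-3 - (-4)·1.5111 - (-1)·-1.5700 - (1)·-0.0083) / (8) = 0.1853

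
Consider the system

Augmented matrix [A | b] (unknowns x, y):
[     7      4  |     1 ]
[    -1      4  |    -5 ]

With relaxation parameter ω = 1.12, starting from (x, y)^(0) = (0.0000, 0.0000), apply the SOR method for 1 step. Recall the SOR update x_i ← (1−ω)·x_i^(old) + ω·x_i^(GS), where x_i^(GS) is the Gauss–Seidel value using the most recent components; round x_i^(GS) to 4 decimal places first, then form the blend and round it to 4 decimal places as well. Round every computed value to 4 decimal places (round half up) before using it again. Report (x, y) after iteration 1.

(0.1600, -1.3552)

Iteration 1:
  x: GS value = (1 - (4)·0.0000) / (7) = 0.1429;  x ← (1−ω)·0.0000 + ω·0.1429 = 0.1600
  y: GS value = (-5 - (-1)·0.1600) / (4) = -1.2100;  y ← (1−ω)·0.0000 + ω·-1.2100 = -1.3552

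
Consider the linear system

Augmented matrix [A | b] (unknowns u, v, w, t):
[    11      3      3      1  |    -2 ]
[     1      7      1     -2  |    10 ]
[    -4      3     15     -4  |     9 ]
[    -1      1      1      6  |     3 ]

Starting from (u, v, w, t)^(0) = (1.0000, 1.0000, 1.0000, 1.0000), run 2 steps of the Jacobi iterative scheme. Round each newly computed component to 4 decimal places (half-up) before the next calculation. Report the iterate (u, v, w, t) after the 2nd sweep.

(-0.8563, 1.5074, 0.1850, -0.0300)

Iteration 1:
  u = (-2 - (3)·1.0000 - (3)·1.0000 - (1)·1.0000) / (11) = -0.8182
  v = (10 - (1)·1.0000 - (1)·1.0000 - (-2)·1.0000) / (7) = 1.4286
  w = (9 - (-4)·1.0000 - (3)·1.0000 - (-4)·1.0000) / (15) = 0.9333
  t = (3 - (-1)·1.0000 - (1)·1.0000 - (1)·1.0000) / (6) = 0.3333
Iteration 2:
  u = (-2 - (3)·1.4286 - (3)·0.9333 - (1)·0.3333) / (11) = -0.8563
  v = (10 - (1)·-0.8182 - (1)·0.9333 - (-2)·0.3333) / (7) = 1.5074
  w = (9 - (-4)·-0.8182 - (3)·1.4286 - (-4)·0.3333) / (15) = 0.1850
  t = (3 - (-1)·-0.8182 - (1)·1.4286 - (1)·0.9333) / (6) = -0.0300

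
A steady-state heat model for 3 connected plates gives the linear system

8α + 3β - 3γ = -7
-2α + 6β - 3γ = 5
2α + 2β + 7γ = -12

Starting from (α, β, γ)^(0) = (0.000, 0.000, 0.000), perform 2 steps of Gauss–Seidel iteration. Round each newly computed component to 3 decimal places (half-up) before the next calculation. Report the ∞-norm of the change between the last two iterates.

Iteration 1:
  α = (-7 - (3)·0.000 - (-3)·0.000) / (8) = -0.875
  β = (5 - (-2)·-0.875 - (-3)·0.000) / (6) = 0.542
  γ = (-12 - (2)·-0.875 - (2)·0.542) / (7) = -1.619
Iteration 2:
  α = (-7 - (3)·0.542 - (-3)·-1.619) / (8) = -1.685
  β = (5 - (-2)·-1.685 - (-3)·-1.619) / (6) = -0.538
  γ = (-12 - (2)·-1.685 - (2)·-0.538) / (7) = -1.079
Change: (-0.810, -1.080, 0.540) → max |·| = 1.080

1.080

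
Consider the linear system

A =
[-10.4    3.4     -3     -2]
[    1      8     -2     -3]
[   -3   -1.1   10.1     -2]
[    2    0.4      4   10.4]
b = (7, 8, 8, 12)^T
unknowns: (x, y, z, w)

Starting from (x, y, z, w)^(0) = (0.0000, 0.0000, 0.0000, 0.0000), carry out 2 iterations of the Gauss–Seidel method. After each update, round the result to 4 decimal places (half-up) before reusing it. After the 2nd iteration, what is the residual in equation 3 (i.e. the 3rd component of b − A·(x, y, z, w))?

-0.2129

Iteration 1:
  x = (7 - (3.4)·0.0000 - (-3)·0.0000 - (-2)·0.0000) / (-10.4) = -0.6731
  y = (8 - (1)·-0.6731 - (-2)·0.0000 - (-3)·0.0000) / (8) = 1.0841
  z = (8 - (-3)·-0.6731 - (-1.1)·1.0841 - (-2)·0.0000) / (10.1) = 0.7102
  w = (12 - (2)·-0.6731 - (0.4)·1.0841 - (4)·0.7102) / (10.4) = 0.9684
Iteration 2:
  x = (7 - (3.4)·1.0841 - (-3)·0.7102 - (-2)·0.9684) / (-10.4) = -0.7098
  y = (8 - (1)·-0.7098 - (-2)·0.7102 - (-3)·0.9684) / (8) = 1.6294
  z = (8 - (-3)·-0.7098 - (-1.1)·1.6294 - (-2)·0.9684) / (10.1) = 0.9505
  w = (12 - (2)·-0.7098 - (0.4)·1.6294 - (4)·0.9505) / (10.4) = 0.8621
Residual b − A·x = (-1.3462, 0.1619, -0.2129, 0.0000)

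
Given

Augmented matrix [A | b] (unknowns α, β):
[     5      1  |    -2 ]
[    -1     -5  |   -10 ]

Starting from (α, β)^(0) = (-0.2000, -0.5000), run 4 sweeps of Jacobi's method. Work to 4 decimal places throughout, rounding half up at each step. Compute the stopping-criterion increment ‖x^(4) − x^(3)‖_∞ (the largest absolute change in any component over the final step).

Iteration 1:
  α = (-2 - (1)·-0.5000) / (5) = -0.3000
  β = (-10 - (-1)·-0.2000) / (-5) = 2.0400
Iteration 2:
  α = (-2 - (1)·2.0400) / (5) = -0.8080
  β = (-10 - (-1)·-0.3000) / (-5) = 2.0600
Iteration 3:
  α = (-2 - (1)·2.0600) / (5) = -0.8120
  β = (-10 - (-1)·-0.8080) / (-5) = 2.1616
Iteration 4:
  α = (-2 - (1)·2.1616) / (5) = -0.8323
  β = (-10 - (-1)·-0.8120) / (-5) = 2.1624
Change: (-0.0203, 0.0008) → max |·| = 0.0203

0.0203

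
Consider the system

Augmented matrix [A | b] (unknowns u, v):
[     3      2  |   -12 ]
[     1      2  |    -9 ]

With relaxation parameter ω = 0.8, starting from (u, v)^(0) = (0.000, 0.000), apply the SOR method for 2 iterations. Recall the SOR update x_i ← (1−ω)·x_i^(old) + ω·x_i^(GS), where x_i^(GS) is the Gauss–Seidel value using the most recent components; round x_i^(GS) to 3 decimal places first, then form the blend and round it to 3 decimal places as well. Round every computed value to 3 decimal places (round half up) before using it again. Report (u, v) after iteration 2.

Iteration 1:
  u: GS value = (-12 - (2)·0.000) / (3) = -4.000;  u ← (1−ω)·0.000 + ω·-4.000 = -3.200
  v: GS value = (-9 - (1)·-3.200) / (2) = -2.900;  v ← (1−ω)·0.000 + ω·-2.900 = -2.320
Iteration 2:
  u: GS value = (-12 - (2)·-2.320) / (3) = -2.453;  u ← (1−ω)·-3.200 + ω·-2.453 = -2.602
  v: GS value = (-9 - (1)·-2.602) / (2) = -3.199;  v ← (1−ω)·-2.320 + ω·-3.199 = -3.023

(-2.602, -3.023)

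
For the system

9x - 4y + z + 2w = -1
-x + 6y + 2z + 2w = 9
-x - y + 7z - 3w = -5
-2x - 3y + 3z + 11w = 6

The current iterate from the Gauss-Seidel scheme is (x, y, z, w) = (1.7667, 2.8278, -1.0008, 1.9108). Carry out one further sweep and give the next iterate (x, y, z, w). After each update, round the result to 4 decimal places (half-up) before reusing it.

One sweep:
  x = (-1 - (-4)·2.8278 - (1)·-1.0008 - (2)·1.9108) / (9) = 0.8323
  y = (9 - (-1)·0.8323 - (2)·-1.0008 - (2)·1.9108) / (6) = 1.3354
  z = (-5 - (-1)·0.8323 - (-1)·1.3354 - (-3)·1.9108) / (7) = 0.4143
  w = (6 - (-2)·0.8323 - (-3)·1.3354 - (3)·0.4143) / (11) = 0.9480

(0.8323, 1.3354, 0.4143, 0.9480)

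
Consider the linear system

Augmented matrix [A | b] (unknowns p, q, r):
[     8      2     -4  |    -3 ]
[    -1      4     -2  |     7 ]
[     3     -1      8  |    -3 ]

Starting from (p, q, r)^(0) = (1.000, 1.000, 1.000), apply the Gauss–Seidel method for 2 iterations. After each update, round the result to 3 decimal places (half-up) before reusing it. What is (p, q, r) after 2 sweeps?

Iteration 1:
  p = (-3 - (2)·1.000 - (-4)·1.000) / (8) = -0.125
  q = (7 - (-1)·-0.125 - (-2)·1.000) / (4) = 2.219
  r = (-3 - (3)·-0.125 - (-1)·2.219) / (8) = -0.051
Iteration 2:
  p = (-3 - (2)·2.219 - (-4)·-0.051) / (8) = -0.955
  q = (7 - (-1)·-0.955 - (-2)·-0.051) / (4) = 1.486
  r = (-3 - (3)·-0.955 - (-1)·1.486) / (8) = 0.169

(-0.955, 1.486, 0.169)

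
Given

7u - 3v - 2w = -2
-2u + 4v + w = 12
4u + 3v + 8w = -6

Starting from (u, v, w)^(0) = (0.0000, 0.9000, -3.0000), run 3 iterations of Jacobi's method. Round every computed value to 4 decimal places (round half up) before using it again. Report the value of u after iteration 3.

Iteration 1:
  u = (-2 - (-3)·0.9000 - (-2)·-3.0000) / (7) = -0.7571
  v = (12 - (-2)·0.0000 - (1)·-3.0000) / (4) = 3.7500
  w = (-6 - (4)·0.0000 - (3)·0.9000) / (8) = -1.0875
Iteration 2:
  u = (-2 - (-3)·3.7500 - (-2)·-1.0875) / (7) = 1.0107
  v = (12 - (-2)·-0.7571 - (1)·-1.0875) / (4) = 2.8933
  w = (-6 - (4)·-0.7571 - (3)·3.7500) / (8) = -1.7777
Iteration 3:
  u = (-2 - (-3)·2.8933 - (-2)·-1.7777) / (7) = 0.4464
  v = (12 - (-2)·1.0107 - (1)·-1.7777) / (4) = 3.9498
  w = (-6 - (4)·1.0107 - (3)·2.8933) / (8) = -2.3403

0.4464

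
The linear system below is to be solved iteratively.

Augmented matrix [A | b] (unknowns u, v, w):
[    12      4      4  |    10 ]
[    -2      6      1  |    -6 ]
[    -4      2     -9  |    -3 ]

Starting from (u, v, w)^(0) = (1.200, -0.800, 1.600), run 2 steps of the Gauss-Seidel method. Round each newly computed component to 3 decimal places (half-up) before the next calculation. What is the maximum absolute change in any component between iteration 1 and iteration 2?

Iteration 1:
  u = (10 - (4)·-0.800 - (4)·1.600) / (12) = 0.567
  v = (-6 - (-2)·0.567 - (1)·1.600) / (6) = -1.078
  w = (-3 - (-4)·0.567 - (2)·-1.078) / (-9) = -0.158
Iteration 2:
  u = (10 - (4)·-1.078 - (4)·-0.158) / (12) = 1.245
  v = (-6 - (-2)·1.245 - (1)·-0.158) / (6) = -0.559
  w = (-3 - (-4)·1.245 - (2)·-0.559) / (-9) = -0.344
Change: (0.678, 0.519, -0.186) → max |·| = 0.678

0.678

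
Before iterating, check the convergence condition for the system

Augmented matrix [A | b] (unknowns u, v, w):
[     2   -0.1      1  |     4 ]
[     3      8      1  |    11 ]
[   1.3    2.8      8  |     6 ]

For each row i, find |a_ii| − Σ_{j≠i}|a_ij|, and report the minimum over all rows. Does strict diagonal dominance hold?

row 1: |2| − (0.1+1) = 0.9
row 2: |8| − (3+1) = 4
row 3: |8| − (1.3+2.8) = 3.9
minimum over rows = 0.9 → strictly diagonally dominant (convergence guaranteed)

0.9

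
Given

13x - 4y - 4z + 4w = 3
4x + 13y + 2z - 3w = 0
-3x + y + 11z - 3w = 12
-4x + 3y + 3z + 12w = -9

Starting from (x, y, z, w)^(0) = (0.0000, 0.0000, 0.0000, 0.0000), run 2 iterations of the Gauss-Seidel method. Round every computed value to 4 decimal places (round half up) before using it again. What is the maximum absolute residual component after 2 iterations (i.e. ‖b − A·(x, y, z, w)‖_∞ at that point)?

Iteration 1:
  x = (3 - (-4)·0.0000 - (-4)·0.0000 - (4)·0.0000) / (13) = 0.2308
  y = (0 - (4)·0.2308 - (2)·0.0000 - (-3)·0.0000) / (13) = -0.0710
  z = (12 - (-3)·0.2308 - (1)·-0.0710 - (-3)·0.0000) / (11) = 1.1603
  w = (-9 - (-4)·0.2308 - (3)·-0.0710 - (3)·1.1603) / (12) = -0.9454
Iteration 2:
  x = (3 - (-4)·-0.0710 - (-4)·1.1603 - (4)·-0.9454) / (13) = 0.8568
  y = (0 - (4)·0.8568 - (2)·1.1603 - (-3)·-0.9454) / (13) = -0.6603
  z = (12 - (-3)·0.8568 - (1)·-0.6603 - (-3)·-0.9454) / (11) = 1.1268
  w = (-9 - (-4)·0.8568 - (3)·-0.6603 - (3)·1.1268) / (12) = -0.5810
Residual b − A·x = (-3.9484, 1.1601, 1.0929, -0.0003); ∞-norm = 3.9484

3.9484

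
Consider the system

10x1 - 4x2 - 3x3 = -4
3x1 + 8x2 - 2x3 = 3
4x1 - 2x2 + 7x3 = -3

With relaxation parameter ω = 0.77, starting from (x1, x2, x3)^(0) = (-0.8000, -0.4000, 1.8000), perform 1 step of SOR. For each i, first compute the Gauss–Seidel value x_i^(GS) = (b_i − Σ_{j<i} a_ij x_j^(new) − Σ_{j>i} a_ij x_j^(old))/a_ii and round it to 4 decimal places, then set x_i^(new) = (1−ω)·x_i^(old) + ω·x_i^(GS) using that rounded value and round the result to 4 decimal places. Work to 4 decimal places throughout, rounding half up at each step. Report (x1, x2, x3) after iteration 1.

(-0.1994, 0.6008, 0.3039)

Iteration 1:
  x1: GS value = (-4 - (-4)·-0.4000 - (-3)·1.8000) / (10) = -0.0200;  x1 ← (1−ω)·-0.8000 + ω·-0.0200 = -0.1994
  x2: GS value = (3 - (3)·-0.1994 - (-2)·1.8000) / (8) = 0.8998;  x2 ← (1−ω)·-0.4000 + ω·0.8998 = 0.6008
  x3: GS value = (-3 - (4)·-0.1994 - (-2)·0.6008) / (7) = -0.1430;  x3 ← (1−ω)·1.8000 + ω·-0.1430 = 0.3039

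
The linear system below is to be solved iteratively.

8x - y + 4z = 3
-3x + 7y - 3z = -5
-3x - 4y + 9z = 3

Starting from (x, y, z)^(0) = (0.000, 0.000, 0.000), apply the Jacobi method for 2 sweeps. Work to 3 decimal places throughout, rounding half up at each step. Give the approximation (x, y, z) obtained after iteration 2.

(0.119, -0.411, 0.141)

Iteration 1:
  x = (3 - (-1)·0.000 - (4)·0.000) / (8) = 0.375
  y = (-5 - (-3)·0.000 - (-3)·0.000) / (7) = -0.714
  z = (3 - (-3)·0.000 - (-4)·0.000) / (9) = 0.333
Iteration 2:
  x = (3 - (-1)·-0.714 - (4)·0.333) / (8) = 0.119
  y = (-5 - (-3)·0.375 - (-3)·0.333) / (7) = -0.411
  z = (3 - (-3)·0.375 - (-4)·-0.714) / (9) = 0.141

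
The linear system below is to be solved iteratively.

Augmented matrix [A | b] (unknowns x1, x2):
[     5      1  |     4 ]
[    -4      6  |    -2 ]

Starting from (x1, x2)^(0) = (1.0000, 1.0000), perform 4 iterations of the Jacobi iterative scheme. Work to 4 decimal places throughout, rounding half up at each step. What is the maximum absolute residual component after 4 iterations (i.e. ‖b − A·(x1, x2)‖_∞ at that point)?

Iteration 1:
  x1 = (4 - (1)·1.0000) / (5) = 0.6000
  x2 = (-2 - (-4)·1.0000) / (6) = 0.3333
Iteration 2:
  x1 = (4 - (1)·0.3333) / (5) = 0.7333
  x2 = (-2 - (-4)·0.6000) / (6) = 0.0667
Iteration 3:
  x1 = (4 - (1)·0.0667) / (5) = 0.7867
  x2 = (-2 - (-4)·0.7333) / (6) = 0.1555
Iteration 4:
  x1 = (4 - (1)·0.1555) / (5) = 0.7689
  x2 = (-2 - (-4)·0.7867) / (6) = 0.1911
Residual b − A·x = (-0.0356, -0.0710); ∞-norm = 0.0710

0.0710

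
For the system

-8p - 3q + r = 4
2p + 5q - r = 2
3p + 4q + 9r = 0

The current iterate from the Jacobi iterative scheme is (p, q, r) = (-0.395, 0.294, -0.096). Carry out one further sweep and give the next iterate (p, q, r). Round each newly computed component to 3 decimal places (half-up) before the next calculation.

(-0.622, 0.539, 0.001)

One sweep:
  p = (4 - (-3)·0.294 - (1)·-0.096) / (-8) = -0.622
  q = (2 - (2)·-0.395 - (-1)·-0.096) / (5) = 0.539
  r = (0 - (3)·-0.395 - (4)·0.294) / (9) = 0.001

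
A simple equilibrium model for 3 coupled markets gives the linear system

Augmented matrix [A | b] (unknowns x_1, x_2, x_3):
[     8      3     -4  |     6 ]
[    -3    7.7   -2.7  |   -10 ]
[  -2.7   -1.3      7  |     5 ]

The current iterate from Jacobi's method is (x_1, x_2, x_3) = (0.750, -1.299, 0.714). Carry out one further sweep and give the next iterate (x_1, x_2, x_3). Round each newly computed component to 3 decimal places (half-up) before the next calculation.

One sweep:
  x_1 = (6 - (3)·-1.299 - (-4)·0.714) / (8) = 1.594
  x_2 = (-10 - (-3)·0.750 - (-2.7)·0.714) / (7.7) = -0.756
  x_3 = (5 - (-2.7)·0.750 - (-1.3)·-1.299) / (7) = 0.762

(1.594, -0.756, 0.762)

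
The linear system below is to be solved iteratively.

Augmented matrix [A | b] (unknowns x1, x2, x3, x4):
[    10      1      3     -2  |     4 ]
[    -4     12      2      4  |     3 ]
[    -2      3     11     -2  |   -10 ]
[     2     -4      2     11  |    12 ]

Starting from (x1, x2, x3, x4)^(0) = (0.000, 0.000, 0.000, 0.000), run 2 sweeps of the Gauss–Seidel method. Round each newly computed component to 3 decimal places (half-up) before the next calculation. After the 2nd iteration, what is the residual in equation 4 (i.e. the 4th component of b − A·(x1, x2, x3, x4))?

Iteration 1:
  x1 = (4 - (1)·0.000 - (3)·0.000 - (-2)·0.000) / (10) = 0.400
  x2 = (3 - (-4)·0.400 - (2)·0.000 - (4)·0.000) / (12) = 0.383
  x3 = (-10 - (-2)·0.400 - (3)·0.383 - (-2)·0.000) / (11) = -0.941
  x4 = (12 - (2)·0.400 - (-4)·0.383 - (2)·-0.941) / (11) = 1.329
Iteration 2:
  x1 = (4 - (1)·0.383 - (3)·-0.941 - (-2)·1.329) / (10) = 0.910
  x2 = (3 - (-4)·0.910 - (2)·-0.941 - (4)·1.329) / (12) = 0.267
  x3 = (-10 - (-2)·0.910 - (3)·0.267 - (-2)·1.329) / (11) = -0.575
  x4 = (12 - (2)·0.910 - (-4)·0.267 - (2)·-0.575) / (11) = 1.127
Residual b − A·x = (-1.388, 0.078, -0.402, 0.001)

0.001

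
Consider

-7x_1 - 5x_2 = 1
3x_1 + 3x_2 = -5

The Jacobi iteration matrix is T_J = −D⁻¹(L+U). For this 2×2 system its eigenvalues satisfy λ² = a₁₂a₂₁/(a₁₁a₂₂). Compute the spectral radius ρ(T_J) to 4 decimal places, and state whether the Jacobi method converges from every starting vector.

0.8452

a₁₂a₂₁/(a₁₁a₂₂) = (-5)·(3) / ((-7)·(3)) = 0.714286
ρ = √|0.714286| = √0.714286 = 0.8452
ρ < 1, so Jacobi converges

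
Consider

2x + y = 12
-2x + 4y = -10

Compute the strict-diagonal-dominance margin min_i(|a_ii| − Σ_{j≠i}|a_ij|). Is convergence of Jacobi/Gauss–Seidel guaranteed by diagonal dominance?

row 1: |2| − (1) = 1
row 2: |4| − (2) = 2
minimum over rows = 1 → strictly diagonally dominant (convergence guaranteed)

1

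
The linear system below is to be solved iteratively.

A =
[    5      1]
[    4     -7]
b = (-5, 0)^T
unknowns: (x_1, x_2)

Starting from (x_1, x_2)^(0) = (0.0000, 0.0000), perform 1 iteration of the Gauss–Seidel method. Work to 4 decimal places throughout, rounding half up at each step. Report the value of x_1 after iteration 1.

-1.0000

Iteration 1:
  x_1 = (-5 - (1)·0.0000) / (5) = -1.0000
  x_2 = (0 - (4)·-1.0000) / (-7) = -0.5714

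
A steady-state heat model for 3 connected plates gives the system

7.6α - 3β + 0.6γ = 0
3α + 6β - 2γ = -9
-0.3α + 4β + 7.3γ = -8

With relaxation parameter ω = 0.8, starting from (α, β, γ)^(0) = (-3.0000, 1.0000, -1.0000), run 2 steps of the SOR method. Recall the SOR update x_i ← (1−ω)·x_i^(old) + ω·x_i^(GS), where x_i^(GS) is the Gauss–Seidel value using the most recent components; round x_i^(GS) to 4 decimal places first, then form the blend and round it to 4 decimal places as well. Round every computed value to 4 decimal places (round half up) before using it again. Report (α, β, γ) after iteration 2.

(-0.3804, -1.4348, -0.3737)

Iteration 1:
  α: GS value = (0 - (-3)·1.0000 - (0.6)·-1.0000) / (7.6) = 0.4737;  α ← (1−ω)·-3.0000 + ω·0.4737 = -0.2210
  β: GS value = (-9 - (3)·-0.2210 - (-2)·-1.0000) / (6) = -1.7228;  β ← (1−ω)·1.0000 + ω·-1.7228 = -1.1782
  γ: GS value = (-8 - (-0.3)·-0.2210 - (4)·-1.1782) / (7.3) = -0.4594;  γ ← (1−ω)·-1.0000 + ω·-0.4594 = -0.5675
Iteration 2:
  α: GS value = (0 - (-3)·-1.1782 - (0.6)·-0.5675) / (7.6) = -0.4203;  α ← (1−ω)·-0.2210 + ω·-0.4203 = -0.3804
  β: GS value = (-9 - (3)·-0.3804 - (-2)·-0.5675) / (6) = -1.4990;  β ← (1−ω)·-1.1782 + ω·-1.4990 = -1.4348
  γ: GS value = (-8 - (-0.3)·-0.3804 - (4)·-1.4348) / (7.3) = -0.3253;  γ ← (1−ω)·-0.5675 + ω·-0.3253 = -0.3737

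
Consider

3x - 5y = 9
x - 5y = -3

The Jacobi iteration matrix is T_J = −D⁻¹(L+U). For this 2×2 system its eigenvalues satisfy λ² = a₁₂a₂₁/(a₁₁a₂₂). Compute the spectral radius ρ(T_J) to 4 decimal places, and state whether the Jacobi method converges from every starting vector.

a₁₂a₂₁/(a₁₁a₂₂) = (-5)·(1) / ((3)·(-5)) = 0.333333
ρ = √|0.333333| = √0.333333 = 0.5774
ρ < 1, so Jacobi converges

0.5774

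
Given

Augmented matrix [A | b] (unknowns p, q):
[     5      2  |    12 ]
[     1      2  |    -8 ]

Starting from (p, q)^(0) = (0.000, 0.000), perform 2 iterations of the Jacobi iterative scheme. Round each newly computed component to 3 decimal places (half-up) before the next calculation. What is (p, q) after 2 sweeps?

(4.000, -5.200)

Iteration 1:
  p = (12 - (2)·0.000) / (5) = 2.400
  q = (-8 - (1)·0.000) / (2) = -4.000
Iteration 2:
  p = (12 - (2)·-4.000) / (5) = 4.000
  q = (-8 - (1)·2.400) / (2) = -5.200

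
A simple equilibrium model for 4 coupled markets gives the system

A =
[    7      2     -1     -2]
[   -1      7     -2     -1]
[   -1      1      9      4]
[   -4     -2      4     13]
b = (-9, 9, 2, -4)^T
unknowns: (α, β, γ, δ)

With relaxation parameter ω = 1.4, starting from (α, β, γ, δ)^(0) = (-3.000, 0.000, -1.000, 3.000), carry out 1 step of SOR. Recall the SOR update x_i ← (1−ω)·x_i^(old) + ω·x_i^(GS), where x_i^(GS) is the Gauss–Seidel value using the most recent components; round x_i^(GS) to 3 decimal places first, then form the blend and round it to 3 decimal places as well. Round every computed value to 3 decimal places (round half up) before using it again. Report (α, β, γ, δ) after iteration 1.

(0.401, 2.080, -1.417, -0.399)

Iteration 1:
  α: GS value = (-9 - (2)·0.000 - (-1)·-1.000 - (-2)·3.000) / (7) = -0.571;  α ← (1−ω)·-3.000 + ω·-0.571 = 0.401
  β: GS value = (9 - (-1)·0.401 - (-2)·-1.000 - (-1)·3.000) / (7) = 1.486;  β ← (1−ω)·0.000 + ω·1.486 = 2.080
  γ: GS value = (2 - (-1)·0.401 - (1)·2.080 - (4)·3.000) / (9) = -1.298;  γ ← (1−ω)·-1.000 + ω·-1.298 = -1.417
  δ: GS value = (-4 - (-4)·0.401 - (-2)·2.080 - (4)·-1.417) / (13) = 0.572;  δ ← (1−ω)·3.000 + ω·0.572 = -0.399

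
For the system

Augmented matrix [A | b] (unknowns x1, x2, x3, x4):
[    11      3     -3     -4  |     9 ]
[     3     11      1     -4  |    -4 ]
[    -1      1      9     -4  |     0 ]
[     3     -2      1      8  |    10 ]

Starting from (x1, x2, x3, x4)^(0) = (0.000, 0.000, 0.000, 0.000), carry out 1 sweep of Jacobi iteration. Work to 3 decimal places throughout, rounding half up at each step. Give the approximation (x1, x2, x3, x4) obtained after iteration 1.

Iteration 1:
  x1 = (9 - (3)·0.000 - (-3)·0.000 - (-4)·0.000) / (11) = 0.818
  x2 = (-4 - (3)·0.000 - (1)·0.000 - (-4)·0.000) / (11) = -0.364
  x3 = (0 - (-1)·0.000 - (1)·0.000 - (-4)·0.000) / (9) = 0.000
  x4 = (10 - (3)·0.000 - (-2)·0.000 - (1)·0.000) / (8) = 1.250

(0.818, -0.364, 0.000, 1.250)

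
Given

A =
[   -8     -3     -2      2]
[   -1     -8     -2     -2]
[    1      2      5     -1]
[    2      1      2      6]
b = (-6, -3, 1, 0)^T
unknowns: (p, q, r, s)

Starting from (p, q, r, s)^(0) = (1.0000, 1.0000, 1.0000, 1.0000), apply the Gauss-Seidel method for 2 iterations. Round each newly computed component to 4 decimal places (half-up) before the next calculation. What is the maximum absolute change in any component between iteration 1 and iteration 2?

0.4716

Iteration 1:
  p = (-6 - (-3)·1.0000 - (-2)·1.0000 - (2)·1.0000) / (-8) = 0.3750
  q = (-3 - (-1)·0.3750 - (-2)·1.0000 - (-2)·1.0000) / (-8) = -0.1719
  r = (1 - (1)·0.3750 - (2)·-0.1719 - (-1)·1.0000) / (5) = 0.3938
  s = (0 - (2)·0.3750 - (1)·-0.1719 - (2)·0.3938) / (6) = -0.2276
Iteration 2:
  p = (-6 - (-3)·-0.1719 - (-2)·0.3938 - (2)·-0.2276) / (-8) = 0.6591
  q = (-3 - (-1)·0.6591 - (-2)·0.3938 - (-2)·-0.2276) / (-8) = 0.2511
  r = (1 - (1)·0.6591 - (2)·0.2511 - (-1)·-0.2276) / (5) = -0.0778
  s = (0 - (2)·0.6591 - (1)·0.2511 - (2)·-0.0778) / (6) = -0.2356
Change: (0.2841, 0.4230, -0.4716, -0.0080) → max |·| = 0.4716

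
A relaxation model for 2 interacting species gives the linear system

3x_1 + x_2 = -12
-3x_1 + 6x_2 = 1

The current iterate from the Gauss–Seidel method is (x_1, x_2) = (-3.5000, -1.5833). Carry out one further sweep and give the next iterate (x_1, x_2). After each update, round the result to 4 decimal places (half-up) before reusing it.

One sweep:
  x_1 = (-12 - (1)·-1.5833) / (3) = -3.4722
  x_2 = (1 - (-3)·-3.4722) / (6) = -1.5694

(-3.4722, -1.5694)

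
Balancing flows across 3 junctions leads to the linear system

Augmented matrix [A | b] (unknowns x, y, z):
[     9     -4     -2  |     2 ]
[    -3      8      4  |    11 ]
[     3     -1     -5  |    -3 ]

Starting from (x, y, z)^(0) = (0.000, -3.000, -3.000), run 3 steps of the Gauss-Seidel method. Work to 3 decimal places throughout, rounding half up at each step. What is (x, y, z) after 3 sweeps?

Iteration 1:
  x = (2 - (-4)·-3.000 - (-2)·-3.000) / (9) = -1.778
  y = (11 - (-3)·-1.778 - (4)·-3.000) / (8) = 2.208
  z = (-3 - (3)·-1.778 - (-1)·2.208) / (-5) = -0.908
Iteration 2:
  x = (2 - (-4)·2.208 - (-2)·-0.908) / (9) = 1.002
  y = (11 - (-3)·1.002 - (4)·-0.908) / (8) = 2.205
  z = (-3 - (3)·1.002 - (-1)·2.205) / (-5) = 0.760
Iteration 3:
  x = (2 - (-4)·2.205 - (-2)·0.760) / (9) = 1.371
  y = (11 - (-3)·1.371 - (4)·0.760) / (8) = 1.509
  z = (-3 - (3)·1.371 - (-1)·1.509) / (-5) = 1.121

(1.371, 1.509, 1.121)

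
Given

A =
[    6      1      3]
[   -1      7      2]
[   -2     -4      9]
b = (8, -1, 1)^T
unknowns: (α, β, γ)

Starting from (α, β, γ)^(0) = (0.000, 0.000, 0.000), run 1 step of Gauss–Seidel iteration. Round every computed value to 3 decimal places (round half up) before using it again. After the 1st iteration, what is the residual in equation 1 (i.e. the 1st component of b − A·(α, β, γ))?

Iteration 1:
  α = (8 - (1)·0.000 - (3)·0.000) / (6) = 1.333
  β = (-1 - (-1)·1.333 - (2)·0.000) / (7) = 0.048
  γ = (1 - (-2)·1.333 - (-4)·0.048) / (9) = 0.429
Residual b − A·x = (-1.333, -0.861, -0.003)

-1.333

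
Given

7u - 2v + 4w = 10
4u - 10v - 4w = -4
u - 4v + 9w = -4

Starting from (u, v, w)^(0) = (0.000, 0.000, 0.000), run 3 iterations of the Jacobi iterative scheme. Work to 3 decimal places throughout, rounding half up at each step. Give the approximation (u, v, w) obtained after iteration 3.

Iteration 1:
  u = (10 - (-2)·0.000 - (4)·0.000) / (7) = 1.429
  v = (-4 - (4)·0.000 - (-4)·0.000) / (-10) = 0.400
  w = (-4 - (1)·0.000 - (-4)·0.000) / (9) = -0.444
Iteration 2:
  u = (10 - (-2)·0.400 - (4)·-0.444) / (7) = 1.797
  v = (-4 - (4)·1.429 - (-4)·-0.444) / (-10) = 1.149
  w = (-4 - (1)·1.429 - (-4)·0.400) / (9) = -0.425
Iteration 3:
  u = (10 - (-2)·1.149 - (4)·-0.425) / (7) = 2.000
  v = (-4 - (4)·1.797 - (-4)·-0.425) / (-10) = 1.289
  w = (-4 - (1)·1.797 - (-4)·1.149) / (9) = -0.133

(2.000, 1.289, -0.133)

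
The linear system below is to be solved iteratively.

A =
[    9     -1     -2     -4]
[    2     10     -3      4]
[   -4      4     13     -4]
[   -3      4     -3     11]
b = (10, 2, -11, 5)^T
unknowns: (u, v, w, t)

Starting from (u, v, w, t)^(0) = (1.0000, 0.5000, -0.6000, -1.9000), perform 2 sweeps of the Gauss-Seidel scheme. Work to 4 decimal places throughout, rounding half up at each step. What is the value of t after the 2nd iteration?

Iteration 1:
  u = (10 - (-1)·0.5000 - (-2)·-0.6000 - (-4)·-1.9000) / (9) = 0.1889
  v = (2 - (2)·0.1889 - (-3)·-0.6000 - (4)·-1.9000) / (10) = 0.7422
  w = (-11 - (-4)·0.1889 - (4)·0.7422 - (-4)·-1.9000) / (13) = -1.6010
  t = (5 - (-3)·0.1889 - (4)·0.7422 - (-3)·-1.6010) / (11) = -0.2005
Iteration 2:
  u = (10 - (-1)·0.7422 - (-2)·-1.6010 - (-4)·-0.2005) / (9) = 0.7487
  v = (2 - (2)·0.7487 - (-3)·-1.6010 - (4)·-0.2005) / (10) = -0.3498
  w = (-11 - (-4)·0.7487 - (4)·-0.3498 - (-4)·-0.2005) / (13) = -0.5698
  t = (5 - (-3)·0.7487 - (4)·-0.3498 - (-3)·-0.5698) / (11) = 0.6305

0.6305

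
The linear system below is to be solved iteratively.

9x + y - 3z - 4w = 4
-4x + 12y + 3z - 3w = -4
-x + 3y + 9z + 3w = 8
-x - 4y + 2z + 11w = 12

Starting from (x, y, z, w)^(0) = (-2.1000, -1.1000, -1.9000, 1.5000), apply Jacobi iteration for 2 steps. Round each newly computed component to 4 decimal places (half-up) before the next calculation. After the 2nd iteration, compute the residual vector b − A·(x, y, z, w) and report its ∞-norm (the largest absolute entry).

1.4361

Iteration 1:
  x = (4 - (1)·-1.1000 - (-3)·-1.9000 - (-4)·1.5000) / (9) = 0.6000
  y = (-4 - (-4)·-2.1000 - (3)·-1.9000 - (-3)·1.5000) / (12) = -0.1833
  z = (8 - (-1)·-2.1000 - (3)·-1.1000 - (3)·1.5000) / (9) = 0.5222
  w = (12 - (-1)·-2.1000 - (-4)·-1.1000 - (2)·-1.9000) / (11) = 0.8455
Iteration 2:
  x = (4 - (1)·-0.1833 - (-3)·0.5222 - (-4)·0.8455) / (9) = 1.0147
  y = (-4 - (-4)·0.6000 - (3)·0.5222 - (-3)·0.8455) / (12) = -0.0525
  z = (8 - (-1)·0.6000 - (3)·-0.1833 - (3)·0.8455) / (9) = 0.7348
  w = (12 - (-1)·0.6000 - (-4)·-0.1833 - (2)·0.5222) / (11) = 0.9839
Residual b − A·x = (1.0602, 1.4361, -0.3927, 0.5122); ∞-norm = 1.4361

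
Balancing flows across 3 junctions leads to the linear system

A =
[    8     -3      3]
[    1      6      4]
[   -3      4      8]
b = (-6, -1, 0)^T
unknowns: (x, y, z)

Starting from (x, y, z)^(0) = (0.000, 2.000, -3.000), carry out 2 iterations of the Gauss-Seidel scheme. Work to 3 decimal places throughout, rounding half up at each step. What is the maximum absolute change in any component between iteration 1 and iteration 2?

Iteration 1:
  x = (-6 - (-3)·2.000 - (3)·-3.000) / (8) = 1.125
  y = (-1 - (1)·1.125 - (4)·-3.000) / (6) = 1.646
  z = (0 - (-3)·1.125 - (4)·1.646) / (8) = -0.401
Iteration 2:
  x = (-6 - (-3)·1.646 - (3)·-0.401) / (8) = 0.018
  y = (-1 - (1)·0.018 - (4)·-0.401) / (6) = 0.098
  z = (0 - (-3)·0.018 - (4)·0.098) / (8) = -0.042
Change: (-1.107, -1.548, 0.359) → max |·| = 1.548

1.548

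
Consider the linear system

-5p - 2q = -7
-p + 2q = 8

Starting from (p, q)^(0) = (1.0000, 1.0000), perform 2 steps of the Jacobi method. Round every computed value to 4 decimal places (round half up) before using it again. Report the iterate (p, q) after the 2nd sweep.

(-0.4000, 4.5000)

Iteration 1:
  p = (-7 - (-2)·1.0000) / (-5) = 1.0000
  q = (8 - (-1)·1.0000) / (2) = 4.5000
Iteration 2:
  p = (-7 - (-2)·4.5000) / (-5) = -0.4000
  q = (8 - (-1)·1.0000) / (2) = 4.5000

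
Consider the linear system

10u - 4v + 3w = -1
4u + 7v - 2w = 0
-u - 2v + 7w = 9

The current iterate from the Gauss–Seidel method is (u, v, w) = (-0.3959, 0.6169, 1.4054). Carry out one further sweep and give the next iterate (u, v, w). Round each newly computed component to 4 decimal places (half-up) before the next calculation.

One sweep:
  u = (-1 - (-4)·0.6169 - (3)·1.4054) / (10) = -0.2749
  v = (0 - (4)·-0.2749 - (-2)·1.4054) / (7) = 0.5586
  w = (9 - (-1)·-0.2749 - (-2)·0.5586) / (7) = 1.4060

(-0.2749, 0.5586, 1.4060)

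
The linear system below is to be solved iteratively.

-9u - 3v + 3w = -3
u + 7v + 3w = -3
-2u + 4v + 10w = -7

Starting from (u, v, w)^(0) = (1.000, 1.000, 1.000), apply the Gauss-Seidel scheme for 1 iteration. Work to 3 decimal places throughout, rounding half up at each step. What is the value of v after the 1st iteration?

-0.905

Iteration 1:
  u = (-3 - (-3)·1.000 - (3)·1.000) / (-9) = 0.333
  v = (-3 - (1)·0.333 - (3)·1.000) / (7) = -0.905
  w = (-7 - (-2)·0.333 - (4)·-0.905) / (10) = -0.271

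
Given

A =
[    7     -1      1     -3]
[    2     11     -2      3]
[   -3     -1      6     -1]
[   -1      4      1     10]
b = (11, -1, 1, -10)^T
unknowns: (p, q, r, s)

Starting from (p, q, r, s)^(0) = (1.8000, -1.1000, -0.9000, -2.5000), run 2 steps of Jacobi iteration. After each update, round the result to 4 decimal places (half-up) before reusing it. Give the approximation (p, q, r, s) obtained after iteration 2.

(1.3948, -0.0127, 0.3707, -1.0395)

Iteration 1:
  p = (11 - (-1)·-1.1000 - (1)·-0.9000 - (-3)·-2.5000) / (7) = 0.4714
  q = (-1 - (2)·1.8000 - (-2)·-0.9000 - (3)·-2.5000) / (11) = 0.1000
  r = (1 - (-3)·1.8000 - (-1)·-1.1000 - (-1)·-2.5000) / (6) = 0.4667
  s = (-10 - (-1)·1.8000 - (4)·-1.1000 - (1)·-0.9000) / (10) = -0.2900
Iteration 2:
  p = (11 - (-1)·0.1000 - (1)·0.4667 - (-3)·-0.2900) / (7) = 1.3948
  q = (-1 - (2)·0.4714 - (-2)·0.4667 - (3)·-0.2900) / (11) = -0.0127
  r = (1 - (-3)·0.4714 - (-1)·0.1000 - (-1)·-0.2900) / (6) = 0.3707
  s = (-10 - (-1)·0.4714 - (4)·0.1000 - (1)·0.4667) / (10) = -1.0395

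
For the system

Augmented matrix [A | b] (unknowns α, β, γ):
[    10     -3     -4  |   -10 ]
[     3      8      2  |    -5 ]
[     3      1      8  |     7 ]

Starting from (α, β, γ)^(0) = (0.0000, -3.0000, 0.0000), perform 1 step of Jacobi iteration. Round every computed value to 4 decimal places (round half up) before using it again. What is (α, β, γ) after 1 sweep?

Iteration 1:
  α = (-10 - (-3)·-3.0000 - (-4)·0.0000) / (10) = -1.9000
  β = (-5 - (3)·0.0000 - (2)·0.0000) / (8) = -0.6250
  γ = (7 - (3)·0.0000 - (1)·-3.0000) / (8) = 1.2500

(-1.9000, -0.6250, 1.2500)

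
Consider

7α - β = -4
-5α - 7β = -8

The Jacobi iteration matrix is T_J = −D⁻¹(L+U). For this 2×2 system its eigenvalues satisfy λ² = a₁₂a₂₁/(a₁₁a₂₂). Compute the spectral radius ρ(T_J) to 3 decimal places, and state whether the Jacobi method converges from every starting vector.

a₁₂a₂₁/(a₁₁a₂₂) = (-1)·(-5) / ((7)·(-7)) = -0.102041
ρ = √|-0.102041| = √0.102041 = 0.319
ρ < 1, so Jacobi converges

0.319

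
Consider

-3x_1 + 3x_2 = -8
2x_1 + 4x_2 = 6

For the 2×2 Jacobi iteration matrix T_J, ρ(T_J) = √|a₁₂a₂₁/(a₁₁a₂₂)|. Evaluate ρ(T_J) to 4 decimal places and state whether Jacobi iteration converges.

0.7071

a₁₂a₂₁/(a₁₁a₂₂) = (3)·(2) / ((-3)·(4)) = -0.500000
ρ = √|-0.500000| = √0.500000 = 0.7071
ρ < 1, so Jacobi converges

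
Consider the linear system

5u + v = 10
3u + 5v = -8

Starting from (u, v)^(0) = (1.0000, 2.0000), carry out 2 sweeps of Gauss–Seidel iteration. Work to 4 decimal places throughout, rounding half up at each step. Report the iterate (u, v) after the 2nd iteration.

Iteration 1:
  u = (10 - (1)·2.0000) / (5) = 1.6000
  v = (-8 - (3)·1.6000) / (5) = -2.5600
Iteration 2:
  u = (10 - (1)·-2.5600) / (5) = 2.5120
  v = (-8 - (3)·2.5120) / (5) = -3.1072

(2.5120, -3.1072)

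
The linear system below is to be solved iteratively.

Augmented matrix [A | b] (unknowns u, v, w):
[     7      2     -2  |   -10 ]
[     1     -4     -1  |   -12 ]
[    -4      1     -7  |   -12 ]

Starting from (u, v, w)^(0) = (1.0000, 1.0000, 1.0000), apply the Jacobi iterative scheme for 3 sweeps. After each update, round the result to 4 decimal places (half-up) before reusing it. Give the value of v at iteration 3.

Iteration 1:
  u = (-10 - (2)·1.0000 - (-2)·1.0000) / (7) = -1.4286
  v = (-12 - (1)·1.0000 - (-1)·1.0000) / (-4) = 3.0000
  w = (-12 - (-4)·1.0000 - (1)·1.0000) / (-7) = 1.2857
Iteration 2:
  u = (-10 - (2)·3.0000 - (-2)·1.2857) / (7) = -1.9184
  v = (-12 - (1)·-1.4286 - (-1)·1.2857) / (-4) = 2.3214
  w = (-12 - (-4)·-1.4286 - (1)·3.0000) / (-7) = 2.9592
Iteration 3:
  u = (-10 - (2)·2.3214 - (-2)·2.9592) / (7) = -1.2463
  v = (-12 - (1)·-1.9184 - (-1)·2.9592) / (-4) = 1.7806
  w = (-12 - (-4)·-1.9184 - (1)·2.3214) / (-7) = 3.1421

1.7806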